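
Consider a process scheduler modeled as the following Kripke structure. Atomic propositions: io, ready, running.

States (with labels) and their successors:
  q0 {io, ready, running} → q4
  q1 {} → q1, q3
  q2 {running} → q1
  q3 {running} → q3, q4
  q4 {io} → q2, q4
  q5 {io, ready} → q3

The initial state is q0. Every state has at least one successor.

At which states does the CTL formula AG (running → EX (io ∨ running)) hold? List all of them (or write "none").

none

States satisfying running → EX (io ∨ running): {q0, q1, q3, q4, q5}.
States satisfying AG (running → EX (io ∨ running)): ∅.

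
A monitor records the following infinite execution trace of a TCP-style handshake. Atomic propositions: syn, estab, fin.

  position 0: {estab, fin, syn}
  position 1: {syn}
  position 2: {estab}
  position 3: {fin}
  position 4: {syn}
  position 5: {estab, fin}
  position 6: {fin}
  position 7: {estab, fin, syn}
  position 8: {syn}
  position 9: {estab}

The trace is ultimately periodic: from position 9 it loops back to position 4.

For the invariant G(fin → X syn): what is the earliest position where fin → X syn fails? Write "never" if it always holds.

Check fin → X syn at each position in order: 0 ✓, 1 ✓, 2 ✓, 3 ✓, 4 ✓.
At position 5 the labels are {estab, fin} and the next position 6 has {fin}, so fin → X syn is false there. This is the first violation.

5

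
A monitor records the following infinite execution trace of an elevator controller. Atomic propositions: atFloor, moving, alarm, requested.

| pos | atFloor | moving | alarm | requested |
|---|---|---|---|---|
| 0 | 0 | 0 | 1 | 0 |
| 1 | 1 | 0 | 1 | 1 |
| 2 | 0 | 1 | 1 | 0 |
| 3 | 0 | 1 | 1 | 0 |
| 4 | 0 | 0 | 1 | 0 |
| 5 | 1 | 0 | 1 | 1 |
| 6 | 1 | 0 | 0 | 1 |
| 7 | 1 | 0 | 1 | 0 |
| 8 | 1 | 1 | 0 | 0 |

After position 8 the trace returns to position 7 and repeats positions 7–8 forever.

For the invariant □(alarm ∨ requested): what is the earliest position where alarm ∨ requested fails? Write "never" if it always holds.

8

Check alarm ∨ requested at each position in order: 0 ✓, 1 ✓, 2 ✓, 3 ✓, 4 ✓, 5 ✓, 6 ✓, 7 ✓.
At position 8 the labels are {atFloor, moving}, so alarm ∨ requested is false there. This is the first violation.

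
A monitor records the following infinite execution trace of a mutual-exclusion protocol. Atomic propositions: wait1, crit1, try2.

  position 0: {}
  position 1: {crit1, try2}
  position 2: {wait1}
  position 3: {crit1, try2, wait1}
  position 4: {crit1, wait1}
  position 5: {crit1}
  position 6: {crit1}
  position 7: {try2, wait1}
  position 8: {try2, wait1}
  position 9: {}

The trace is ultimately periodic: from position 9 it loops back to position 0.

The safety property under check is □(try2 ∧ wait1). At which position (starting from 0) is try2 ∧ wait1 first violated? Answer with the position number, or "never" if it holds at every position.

0

At position 0 the labels are {}, so try2 ∧ wait1 is false there. This is the first violation.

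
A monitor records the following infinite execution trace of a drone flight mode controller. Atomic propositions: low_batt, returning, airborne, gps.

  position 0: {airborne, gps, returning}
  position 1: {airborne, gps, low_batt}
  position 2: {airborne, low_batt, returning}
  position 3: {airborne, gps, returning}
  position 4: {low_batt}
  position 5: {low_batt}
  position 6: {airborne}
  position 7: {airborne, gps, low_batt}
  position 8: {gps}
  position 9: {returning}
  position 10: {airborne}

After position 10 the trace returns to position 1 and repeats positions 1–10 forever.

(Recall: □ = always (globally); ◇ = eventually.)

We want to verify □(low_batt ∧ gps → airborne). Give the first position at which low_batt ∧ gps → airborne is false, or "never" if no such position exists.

never

low_batt ∧ gps → airborne holds at every position 0..10, and those are all the positions the trace ever visits, so the invariant □(low_batt ∧ gps → airborne) is never violated.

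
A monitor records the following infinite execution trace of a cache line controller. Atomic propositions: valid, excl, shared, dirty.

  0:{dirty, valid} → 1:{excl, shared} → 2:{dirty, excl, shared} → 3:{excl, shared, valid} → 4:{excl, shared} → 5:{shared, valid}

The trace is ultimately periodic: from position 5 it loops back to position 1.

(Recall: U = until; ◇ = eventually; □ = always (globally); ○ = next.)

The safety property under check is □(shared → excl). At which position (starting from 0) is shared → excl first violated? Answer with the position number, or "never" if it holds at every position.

Check shared → excl at each position in order: 0 ✓, 1 ✓, 2 ✓, 3 ✓, 4 ✓.
At position 5 the labels are {shared, valid}, so shared → excl is false there. This is the first violation.

5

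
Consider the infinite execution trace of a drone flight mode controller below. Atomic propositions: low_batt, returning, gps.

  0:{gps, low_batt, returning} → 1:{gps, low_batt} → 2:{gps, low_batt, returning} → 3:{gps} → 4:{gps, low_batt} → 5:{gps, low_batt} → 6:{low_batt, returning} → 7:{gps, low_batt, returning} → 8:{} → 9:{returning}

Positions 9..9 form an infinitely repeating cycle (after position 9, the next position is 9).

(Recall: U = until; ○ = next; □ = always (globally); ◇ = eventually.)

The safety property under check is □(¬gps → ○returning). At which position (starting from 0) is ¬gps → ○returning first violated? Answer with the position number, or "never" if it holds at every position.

¬gps → ○returning holds at every position 0..9, and those are all the positions the trace ever visits, so the invariant □(¬gps → ○returning) is never violated.

never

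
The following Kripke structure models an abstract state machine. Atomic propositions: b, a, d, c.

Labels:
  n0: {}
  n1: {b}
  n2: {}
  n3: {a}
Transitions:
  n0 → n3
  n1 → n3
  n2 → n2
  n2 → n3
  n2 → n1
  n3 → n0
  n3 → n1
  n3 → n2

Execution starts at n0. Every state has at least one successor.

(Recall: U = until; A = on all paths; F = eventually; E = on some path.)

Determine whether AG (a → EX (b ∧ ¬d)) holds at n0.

States satisfying a → EX (b ∧ ¬d): {n0, n1, n2, n3}.
States satisfying AG (a → EX (b ∧ ¬d)): {n0, n1, n2, n3}.
Every state reachable from n0 satisfies a → EX (b ∧ ¬d).
n0 ∈ Sat(AG (a → EX (b ∧ ¬d))).

Holds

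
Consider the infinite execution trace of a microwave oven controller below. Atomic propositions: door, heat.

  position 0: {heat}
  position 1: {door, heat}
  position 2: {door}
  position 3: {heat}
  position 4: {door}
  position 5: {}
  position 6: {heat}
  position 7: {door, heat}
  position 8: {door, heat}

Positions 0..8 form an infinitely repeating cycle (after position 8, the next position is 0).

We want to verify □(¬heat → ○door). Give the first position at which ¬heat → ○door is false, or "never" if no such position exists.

2

Check ¬heat → ○door at each position in order: 0 ✓, 1 ✓.
At position 2 the labels are {door} and the next position 3 has {heat}, so ¬heat → ○door is false there. This is the first violation.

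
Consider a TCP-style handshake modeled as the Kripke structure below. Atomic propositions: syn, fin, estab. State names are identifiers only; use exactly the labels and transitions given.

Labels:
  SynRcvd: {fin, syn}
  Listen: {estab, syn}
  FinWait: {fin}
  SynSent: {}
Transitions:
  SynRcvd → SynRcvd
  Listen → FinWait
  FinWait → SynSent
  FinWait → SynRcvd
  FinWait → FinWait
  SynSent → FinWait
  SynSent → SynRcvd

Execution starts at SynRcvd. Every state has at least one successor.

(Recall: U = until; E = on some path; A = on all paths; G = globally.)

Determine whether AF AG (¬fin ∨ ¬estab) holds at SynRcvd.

States satisfying AG (¬fin ∨ ¬estab): {SynRcvd, Listen, FinWait, SynSent}.
States satisfying AF AG (¬fin ∨ ¬estab): {SynRcvd, Listen, FinWait, SynSent}.
SynRcvd ∈ Sat(AF AG (¬fin ∨ ¬estab)).

Yes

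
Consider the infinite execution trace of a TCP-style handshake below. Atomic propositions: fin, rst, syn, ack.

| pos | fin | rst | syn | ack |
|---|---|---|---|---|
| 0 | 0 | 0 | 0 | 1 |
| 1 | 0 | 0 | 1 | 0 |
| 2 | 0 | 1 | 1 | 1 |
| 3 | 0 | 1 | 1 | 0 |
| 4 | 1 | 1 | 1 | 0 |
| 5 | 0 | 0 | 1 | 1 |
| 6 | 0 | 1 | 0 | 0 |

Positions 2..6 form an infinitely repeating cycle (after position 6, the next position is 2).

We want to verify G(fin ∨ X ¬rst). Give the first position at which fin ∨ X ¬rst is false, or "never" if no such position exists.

1

Check fin ∨ X ¬rst at each position in order: 0 ✓.
At position 1 the labels are {syn} and the next position 2 has {ack, rst, syn}, so fin ∨ X ¬rst is false there. This is the first violation.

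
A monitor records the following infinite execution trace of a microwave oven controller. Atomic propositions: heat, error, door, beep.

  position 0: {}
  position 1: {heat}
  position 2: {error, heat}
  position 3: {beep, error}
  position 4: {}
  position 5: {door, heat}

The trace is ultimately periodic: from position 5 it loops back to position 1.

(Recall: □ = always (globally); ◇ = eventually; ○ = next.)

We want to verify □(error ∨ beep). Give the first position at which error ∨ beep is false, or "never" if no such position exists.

0

At position 0 the labels are {}, so error ∨ beep is false there. This is the first violation.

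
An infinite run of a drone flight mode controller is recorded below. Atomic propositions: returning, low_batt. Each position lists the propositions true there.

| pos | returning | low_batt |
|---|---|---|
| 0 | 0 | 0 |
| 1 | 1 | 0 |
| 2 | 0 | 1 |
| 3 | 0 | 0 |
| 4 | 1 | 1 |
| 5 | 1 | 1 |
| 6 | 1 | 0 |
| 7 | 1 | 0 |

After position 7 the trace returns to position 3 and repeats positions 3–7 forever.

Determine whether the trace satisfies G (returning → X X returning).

returning → X X returning must hold at every position from 0 onward. It fails at position 1, so G (returning → X X returning) is false.
Positions where returning holds: 1, 4, 5, 6, 7.
Check X X returning at each: 1→fails, 4→ok, 5→ok, 6→fails, 7→ok.

Violated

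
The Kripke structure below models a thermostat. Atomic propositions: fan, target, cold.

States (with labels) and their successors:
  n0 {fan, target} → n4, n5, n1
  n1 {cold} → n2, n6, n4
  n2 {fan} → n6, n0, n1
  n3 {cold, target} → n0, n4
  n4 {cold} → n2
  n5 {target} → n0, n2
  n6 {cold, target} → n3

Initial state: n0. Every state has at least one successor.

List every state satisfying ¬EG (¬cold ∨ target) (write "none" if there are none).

States satisfying ¬cold ∨ target: {n0, n2, n3, n5, n6}.
States satisfying EG (¬cold ∨ target): {n0, n2, n3, n5, n6}.
States satisfying ¬EG (¬cold ∨ target): {n1, n4}.

{n1, n4}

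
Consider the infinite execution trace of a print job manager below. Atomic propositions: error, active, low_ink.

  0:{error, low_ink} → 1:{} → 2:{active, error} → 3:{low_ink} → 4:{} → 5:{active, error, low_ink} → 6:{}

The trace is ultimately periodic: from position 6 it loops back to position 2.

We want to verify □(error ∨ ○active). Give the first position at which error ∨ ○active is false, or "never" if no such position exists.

Check error ∨ ○active at each position in order: 0 ✓, 1 ✓, 2 ✓.
At position 3 the labels are {low_ink} and the next position 4 has {}, so error ∨ ○active is false there. This is the first violation.

3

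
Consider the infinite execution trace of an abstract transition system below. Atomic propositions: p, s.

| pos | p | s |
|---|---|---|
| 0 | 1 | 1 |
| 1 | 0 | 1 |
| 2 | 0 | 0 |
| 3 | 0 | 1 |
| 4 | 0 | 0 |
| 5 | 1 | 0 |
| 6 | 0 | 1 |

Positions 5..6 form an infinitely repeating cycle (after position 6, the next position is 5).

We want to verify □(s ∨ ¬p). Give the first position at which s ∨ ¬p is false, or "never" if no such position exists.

5

Check s ∨ ¬p at each position in order: 0 ✓, 1 ✓, 2 ✓, 3 ✓, 4 ✓.
At position 5 the labels are {p}, so s ∨ ¬p is false there. This is the first violation.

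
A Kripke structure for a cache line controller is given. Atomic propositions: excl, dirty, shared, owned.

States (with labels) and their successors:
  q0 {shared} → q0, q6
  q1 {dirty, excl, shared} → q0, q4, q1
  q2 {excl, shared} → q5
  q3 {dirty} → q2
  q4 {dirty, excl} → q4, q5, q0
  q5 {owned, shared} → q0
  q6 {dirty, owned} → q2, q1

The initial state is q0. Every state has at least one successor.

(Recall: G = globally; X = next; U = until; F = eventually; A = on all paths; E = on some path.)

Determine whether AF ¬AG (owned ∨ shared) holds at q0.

Holds

States satisfying ¬AG (owned ∨ shared): {q0, q1, q2, q3, q4, q5, q6}.
States satisfying AF ¬AG (owned ∨ shared): {q0, q1, q2, q3, q4, q5, q6}.
q0 ∈ Sat(AF ¬AG (owned ∨ shared)).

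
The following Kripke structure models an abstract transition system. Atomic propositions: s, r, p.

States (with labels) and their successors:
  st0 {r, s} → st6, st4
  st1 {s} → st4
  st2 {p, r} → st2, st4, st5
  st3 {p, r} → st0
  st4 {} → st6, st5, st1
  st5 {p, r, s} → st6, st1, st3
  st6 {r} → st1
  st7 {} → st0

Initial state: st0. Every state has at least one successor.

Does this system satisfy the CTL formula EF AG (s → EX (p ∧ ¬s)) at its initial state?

No

States satisfying AG (s → EX (p ∧ ¬s)): ∅.
States satisfying EF AG (s → EX (p ∧ ¬s)): ∅.
No suitable path/successor from st0 witnesses the formula.
st0 ∉ Sat(EF AG (s → EX (p ∧ ¬s))).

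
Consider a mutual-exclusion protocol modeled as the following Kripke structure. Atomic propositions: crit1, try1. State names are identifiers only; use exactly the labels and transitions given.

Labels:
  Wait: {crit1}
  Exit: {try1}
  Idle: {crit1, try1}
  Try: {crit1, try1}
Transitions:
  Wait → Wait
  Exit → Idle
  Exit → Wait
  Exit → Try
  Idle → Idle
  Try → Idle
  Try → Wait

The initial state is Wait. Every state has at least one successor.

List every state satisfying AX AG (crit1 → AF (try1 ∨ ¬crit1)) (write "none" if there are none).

{Idle}

States satisfying AG (crit1 → AF (try1 ∨ ¬crit1)): {Idle}.
States satisfying AX AG (crit1 → AF (try1 ∨ ¬crit1)): {Idle}.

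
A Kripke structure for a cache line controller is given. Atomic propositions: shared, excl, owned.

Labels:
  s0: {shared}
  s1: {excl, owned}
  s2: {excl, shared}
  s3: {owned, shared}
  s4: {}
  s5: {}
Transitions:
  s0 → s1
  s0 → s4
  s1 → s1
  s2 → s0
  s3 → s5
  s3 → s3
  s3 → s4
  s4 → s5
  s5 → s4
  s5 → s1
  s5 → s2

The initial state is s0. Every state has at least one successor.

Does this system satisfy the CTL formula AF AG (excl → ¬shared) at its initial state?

States satisfying AG (excl → ¬shared): {s1}.
States satisfying AF AG (excl → ¬shared): {s1}.
There is a path from s0 along which AG (excl → ¬shared) never holds.
s0 ∉ Sat(AF AG (excl → ¬shared)).

No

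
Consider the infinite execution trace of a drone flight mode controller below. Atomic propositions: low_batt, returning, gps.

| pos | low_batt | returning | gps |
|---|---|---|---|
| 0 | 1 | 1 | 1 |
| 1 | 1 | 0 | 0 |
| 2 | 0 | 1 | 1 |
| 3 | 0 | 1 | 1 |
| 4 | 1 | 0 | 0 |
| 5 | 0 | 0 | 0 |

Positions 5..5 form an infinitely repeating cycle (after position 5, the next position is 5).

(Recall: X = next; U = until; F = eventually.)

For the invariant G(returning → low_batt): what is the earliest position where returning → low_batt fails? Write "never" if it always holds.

2

Check returning → low_batt at each position in order: 0 ✓, 1 ✓.
At position 2 the labels are {gps, returning}, so returning → low_batt is false there. This is the first violation.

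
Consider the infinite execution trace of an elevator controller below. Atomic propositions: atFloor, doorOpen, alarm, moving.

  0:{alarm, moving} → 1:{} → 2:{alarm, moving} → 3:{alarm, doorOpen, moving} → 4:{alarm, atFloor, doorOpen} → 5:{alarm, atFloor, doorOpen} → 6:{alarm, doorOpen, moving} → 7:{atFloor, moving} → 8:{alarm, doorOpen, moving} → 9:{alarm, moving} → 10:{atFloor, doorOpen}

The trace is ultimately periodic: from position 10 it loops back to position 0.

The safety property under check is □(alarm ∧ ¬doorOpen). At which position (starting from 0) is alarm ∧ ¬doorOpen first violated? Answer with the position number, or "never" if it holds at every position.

1

Check alarm ∧ ¬doorOpen at each position in order: 0 ✓.
At position 1 the labels are {}, so alarm ∧ ¬doorOpen is false there. This is the first violation.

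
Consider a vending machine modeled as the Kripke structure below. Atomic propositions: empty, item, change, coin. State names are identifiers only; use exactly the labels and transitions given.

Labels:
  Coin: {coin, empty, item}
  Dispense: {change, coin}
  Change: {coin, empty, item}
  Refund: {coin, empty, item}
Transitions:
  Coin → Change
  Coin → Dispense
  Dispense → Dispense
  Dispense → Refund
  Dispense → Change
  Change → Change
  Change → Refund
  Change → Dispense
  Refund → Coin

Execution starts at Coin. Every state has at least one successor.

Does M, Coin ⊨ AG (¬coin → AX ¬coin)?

States satisfying ¬coin → AX ¬coin: {Coin, Dispense, Change, Refund}.
States satisfying AG (¬coin → AX ¬coin): {Coin, Dispense, Change, Refund}.
Every state reachable from Coin satisfies ¬coin → AX ¬coin.
Coin ∈ Sat(AG (¬coin → AX ¬coin)).

Yes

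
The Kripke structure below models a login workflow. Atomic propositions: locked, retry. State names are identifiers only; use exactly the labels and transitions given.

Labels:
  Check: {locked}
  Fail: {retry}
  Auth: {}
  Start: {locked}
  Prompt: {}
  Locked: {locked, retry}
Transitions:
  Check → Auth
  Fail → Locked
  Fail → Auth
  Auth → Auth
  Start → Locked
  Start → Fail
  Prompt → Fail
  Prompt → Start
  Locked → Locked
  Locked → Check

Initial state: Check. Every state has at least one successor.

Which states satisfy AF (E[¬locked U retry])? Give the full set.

{Fail, Start, Prompt, Locked}

States satisfying E[¬locked U retry]: {Fail, Prompt, Locked}.
States satisfying AF (E[¬locked U retry]): {Fail, Start, Prompt, Locked}.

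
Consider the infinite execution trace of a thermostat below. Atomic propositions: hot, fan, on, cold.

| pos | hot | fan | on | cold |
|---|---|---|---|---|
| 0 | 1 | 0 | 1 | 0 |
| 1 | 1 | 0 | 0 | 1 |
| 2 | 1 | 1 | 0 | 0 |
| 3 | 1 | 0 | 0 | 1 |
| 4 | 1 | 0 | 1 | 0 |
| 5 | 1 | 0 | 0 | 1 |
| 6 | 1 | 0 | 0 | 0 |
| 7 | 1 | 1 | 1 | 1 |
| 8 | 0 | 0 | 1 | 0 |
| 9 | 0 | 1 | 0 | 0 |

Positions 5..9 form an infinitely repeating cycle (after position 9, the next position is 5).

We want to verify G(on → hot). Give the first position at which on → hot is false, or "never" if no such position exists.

8

Check on → hot at each position in order: 0 ✓, 1 ✓, 2 ✓, 3 ✓, 4 ✓, 5 ✓, 6 ✓, 7 ✓.
At position 8 the labels are {on}, so on → hot is false there. This is the first violation.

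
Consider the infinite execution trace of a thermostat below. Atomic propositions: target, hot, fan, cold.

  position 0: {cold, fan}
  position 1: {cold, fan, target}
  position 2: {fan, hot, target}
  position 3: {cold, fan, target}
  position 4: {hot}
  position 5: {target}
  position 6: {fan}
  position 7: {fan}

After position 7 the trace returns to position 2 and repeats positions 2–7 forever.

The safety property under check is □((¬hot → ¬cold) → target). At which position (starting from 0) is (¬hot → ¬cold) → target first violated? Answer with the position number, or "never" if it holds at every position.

Check (¬hot → ¬cold) → target at each position in order: 0 ✓, 1 ✓, 2 ✓, 3 ✓.
At position 4 the labels are {hot}, so (¬hot → ¬cold) → target is false there. This is the first violation.

4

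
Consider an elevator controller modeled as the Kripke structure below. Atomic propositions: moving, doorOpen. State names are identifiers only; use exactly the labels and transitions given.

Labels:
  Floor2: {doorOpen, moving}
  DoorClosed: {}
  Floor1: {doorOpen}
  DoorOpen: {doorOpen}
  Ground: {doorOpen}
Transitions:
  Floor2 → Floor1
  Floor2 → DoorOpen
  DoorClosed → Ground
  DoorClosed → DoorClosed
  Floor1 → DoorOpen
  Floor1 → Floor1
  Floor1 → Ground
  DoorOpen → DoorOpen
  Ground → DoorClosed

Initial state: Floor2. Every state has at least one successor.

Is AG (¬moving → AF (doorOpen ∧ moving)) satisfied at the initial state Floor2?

Does not hold

States satisfying ¬moving → AF (doorOpen ∧ moving): {Floor2}.
States satisfying AG (¬moving → AF (doorOpen ∧ moving)): ∅.
DoorClosed is reachable from Floor2 and violates ¬moving → AF (doorOpen ∧ moving), so AG fails at Floor2.
Floor2 ∉ Sat(AG (¬moving → AF (doorOpen ∧ moving))).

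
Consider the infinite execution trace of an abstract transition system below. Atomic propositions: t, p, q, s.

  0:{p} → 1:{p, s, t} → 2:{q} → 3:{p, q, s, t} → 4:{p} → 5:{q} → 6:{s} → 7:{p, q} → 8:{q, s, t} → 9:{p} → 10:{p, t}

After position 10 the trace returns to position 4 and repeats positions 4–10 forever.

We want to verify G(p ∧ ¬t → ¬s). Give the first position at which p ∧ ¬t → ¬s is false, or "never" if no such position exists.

never

p ∧ ¬t → ¬s holds at every position 0..10, and those are all the positions the trace ever visits, so the invariant G(p ∧ ¬t → ¬s) is never violated.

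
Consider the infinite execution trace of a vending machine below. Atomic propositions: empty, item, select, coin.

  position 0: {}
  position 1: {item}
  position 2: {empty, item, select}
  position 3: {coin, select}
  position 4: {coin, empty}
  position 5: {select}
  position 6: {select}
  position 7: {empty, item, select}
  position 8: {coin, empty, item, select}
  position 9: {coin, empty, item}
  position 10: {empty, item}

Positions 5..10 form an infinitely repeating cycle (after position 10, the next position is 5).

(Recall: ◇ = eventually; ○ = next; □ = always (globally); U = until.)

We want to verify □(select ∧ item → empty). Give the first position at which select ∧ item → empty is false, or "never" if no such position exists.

select ∧ item → empty holds at every position 0..10, and those are all the positions the trace ever visits, so the invariant □(select ∧ item → empty) is never violated.

never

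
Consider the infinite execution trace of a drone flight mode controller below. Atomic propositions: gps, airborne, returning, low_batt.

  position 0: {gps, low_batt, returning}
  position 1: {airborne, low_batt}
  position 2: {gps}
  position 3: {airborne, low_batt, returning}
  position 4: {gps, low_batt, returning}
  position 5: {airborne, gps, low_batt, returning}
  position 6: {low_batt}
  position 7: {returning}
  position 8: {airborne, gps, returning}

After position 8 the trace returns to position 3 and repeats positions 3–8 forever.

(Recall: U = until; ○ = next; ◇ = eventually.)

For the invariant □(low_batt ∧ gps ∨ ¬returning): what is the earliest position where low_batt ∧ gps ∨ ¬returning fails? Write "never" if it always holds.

Check low_batt ∧ gps ∨ ¬returning at each position in order: 0 ✓, 1 ✓, 2 ✓.
At position 3 the labels are {airborne, low_batt, returning}, so low_batt ∧ gps ∨ ¬returning is false there. This is the first violation.

3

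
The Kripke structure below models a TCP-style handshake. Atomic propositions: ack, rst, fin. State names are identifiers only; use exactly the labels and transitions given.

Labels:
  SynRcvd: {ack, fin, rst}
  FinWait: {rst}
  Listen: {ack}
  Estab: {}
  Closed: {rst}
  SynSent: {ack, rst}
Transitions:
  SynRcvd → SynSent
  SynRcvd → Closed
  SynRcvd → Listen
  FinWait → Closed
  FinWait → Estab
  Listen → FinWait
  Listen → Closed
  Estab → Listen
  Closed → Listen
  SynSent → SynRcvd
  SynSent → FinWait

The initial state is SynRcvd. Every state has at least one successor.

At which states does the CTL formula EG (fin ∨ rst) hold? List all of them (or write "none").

{SynRcvd, SynSent}

States satisfying fin ∨ rst: {SynRcvd, FinWait, Closed, SynSent}.
States satisfying EG (fin ∨ rst): {SynRcvd, SynSent}.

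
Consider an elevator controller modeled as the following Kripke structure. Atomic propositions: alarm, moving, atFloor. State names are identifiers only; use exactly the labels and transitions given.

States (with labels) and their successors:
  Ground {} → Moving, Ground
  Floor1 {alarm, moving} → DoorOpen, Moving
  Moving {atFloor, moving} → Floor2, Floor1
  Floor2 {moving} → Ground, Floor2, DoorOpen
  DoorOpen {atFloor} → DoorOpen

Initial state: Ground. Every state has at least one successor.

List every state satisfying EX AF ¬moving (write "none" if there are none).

{Ground, Floor1, Floor2, DoorOpen}

States satisfying AF ¬moving: {Ground, DoorOpen}.
States satisfying EX AF ¬moving: {Ground, Floor1, Floor2, DoorOpen}.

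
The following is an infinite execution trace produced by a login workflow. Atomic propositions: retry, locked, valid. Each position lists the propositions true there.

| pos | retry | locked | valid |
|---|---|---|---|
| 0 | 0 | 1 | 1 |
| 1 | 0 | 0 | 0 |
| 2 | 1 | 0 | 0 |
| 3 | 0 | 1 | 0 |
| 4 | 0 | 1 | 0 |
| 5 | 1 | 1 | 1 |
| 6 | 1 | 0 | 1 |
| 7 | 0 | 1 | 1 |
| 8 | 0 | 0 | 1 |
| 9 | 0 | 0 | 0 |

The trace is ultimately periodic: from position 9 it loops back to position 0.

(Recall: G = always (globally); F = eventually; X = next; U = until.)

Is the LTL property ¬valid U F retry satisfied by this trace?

Yes

Walking from position 0: F retry first holds at position 0, and ¬valid holds at every earlier position along the way, so ¬valid U F retry holds.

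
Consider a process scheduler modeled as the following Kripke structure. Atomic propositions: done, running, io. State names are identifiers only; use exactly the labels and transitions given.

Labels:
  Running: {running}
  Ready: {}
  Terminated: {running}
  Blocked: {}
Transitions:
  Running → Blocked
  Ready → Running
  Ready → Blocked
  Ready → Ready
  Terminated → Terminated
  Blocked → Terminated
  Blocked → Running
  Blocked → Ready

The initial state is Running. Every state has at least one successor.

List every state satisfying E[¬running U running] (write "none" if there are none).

{Running, Ready, Terminated, Blocked}

States satisfying ¬running: {Ready, Blocked}.
States satisfying running: {Running, Terminated}.
States satisfying E[¬running U running]: {Running, Ready, Terminated, Blocked}.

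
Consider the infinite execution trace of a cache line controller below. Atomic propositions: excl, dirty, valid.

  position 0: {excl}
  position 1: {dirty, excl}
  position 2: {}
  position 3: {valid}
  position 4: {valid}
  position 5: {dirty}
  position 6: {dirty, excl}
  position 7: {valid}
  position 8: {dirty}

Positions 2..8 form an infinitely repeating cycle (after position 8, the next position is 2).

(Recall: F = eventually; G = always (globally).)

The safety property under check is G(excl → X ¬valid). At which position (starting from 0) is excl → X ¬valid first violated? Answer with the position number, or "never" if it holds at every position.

Check excl → X ¬valid at each position in order: 0 ✓, 1 ✓, 2 ✓, 3 ✓, 4 ✓, 5 ✓.
At position 6 the labels are {dirty, excl} and the next position 7 has {valid}, so excl → X ¬valid is false there. This is the first violation.

6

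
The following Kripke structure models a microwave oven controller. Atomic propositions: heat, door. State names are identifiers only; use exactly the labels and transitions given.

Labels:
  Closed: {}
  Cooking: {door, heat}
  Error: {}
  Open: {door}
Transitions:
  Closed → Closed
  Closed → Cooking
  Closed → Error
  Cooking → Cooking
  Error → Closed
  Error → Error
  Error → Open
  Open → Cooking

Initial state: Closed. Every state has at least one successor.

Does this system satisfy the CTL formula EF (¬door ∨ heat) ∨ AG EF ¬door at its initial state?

States satisfying ¬door ∨ heat: {Closed, Cooking, Error}.
States satisfying EF (¬door ∨ heat): {Closed, Cooking, Error, Open}.
States satisfying EF ¬door: {Closed, Error}.
States satisfying AG EF ¬door: ∅.
States satisfying EF (¬door ∨ heat) ∨ AG EF ¬door: {Closed, Cooking, Error, Open}.
Closed ∈ Sat(EF (¬door ∨ heat) ∨ AG EF ¬door).

Holds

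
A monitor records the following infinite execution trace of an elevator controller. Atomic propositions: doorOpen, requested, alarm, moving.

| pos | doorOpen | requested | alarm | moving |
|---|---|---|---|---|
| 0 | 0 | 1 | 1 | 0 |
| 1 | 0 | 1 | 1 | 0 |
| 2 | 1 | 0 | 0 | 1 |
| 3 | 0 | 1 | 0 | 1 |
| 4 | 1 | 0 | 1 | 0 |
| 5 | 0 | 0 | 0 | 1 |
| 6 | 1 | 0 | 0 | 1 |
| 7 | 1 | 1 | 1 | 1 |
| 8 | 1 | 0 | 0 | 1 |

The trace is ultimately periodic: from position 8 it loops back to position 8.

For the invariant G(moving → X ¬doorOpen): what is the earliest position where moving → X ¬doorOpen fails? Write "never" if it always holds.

3

Check moving → X ¬doorOpen at each position in order: 0 ✓, 1 ✓, 2 ✓.
At position 3 the labels are {moving, requested} and the next position 4 has {alarm, doorOpen}, so moving → X ¬doorOpen is false there. This is the first violation.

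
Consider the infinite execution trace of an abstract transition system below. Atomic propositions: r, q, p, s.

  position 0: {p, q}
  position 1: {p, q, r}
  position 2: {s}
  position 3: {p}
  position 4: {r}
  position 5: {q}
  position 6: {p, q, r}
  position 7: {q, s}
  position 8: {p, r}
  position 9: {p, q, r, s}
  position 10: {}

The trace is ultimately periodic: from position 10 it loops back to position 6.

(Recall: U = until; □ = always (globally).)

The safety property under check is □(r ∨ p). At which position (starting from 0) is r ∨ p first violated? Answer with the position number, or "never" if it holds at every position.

Check r ∨ p at each position in order: 0 ✓, 1 ✓.
At position 2 the labels are {s}, so r ∨ p is false there. This is the first violation.

2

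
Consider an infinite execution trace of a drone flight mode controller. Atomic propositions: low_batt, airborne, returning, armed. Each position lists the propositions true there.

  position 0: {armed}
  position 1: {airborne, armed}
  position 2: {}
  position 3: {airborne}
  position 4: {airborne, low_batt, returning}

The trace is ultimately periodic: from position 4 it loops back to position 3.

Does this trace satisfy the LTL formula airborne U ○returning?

Does not hold

Walking from position 0: at position 0, ○returning has not yet held and airborne fails, so airborne U ○returning is false.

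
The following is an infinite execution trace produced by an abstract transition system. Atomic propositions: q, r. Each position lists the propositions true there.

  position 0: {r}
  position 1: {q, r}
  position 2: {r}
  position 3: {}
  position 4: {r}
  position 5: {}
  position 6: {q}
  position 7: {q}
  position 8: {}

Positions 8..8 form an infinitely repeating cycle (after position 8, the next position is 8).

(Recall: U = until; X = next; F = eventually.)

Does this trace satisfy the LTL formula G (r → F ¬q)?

Satisfied

r → F ¬q holds at every position 0..8, and those are all positions ever visited, so G (r → F ¬q) holds.
Positions where r holds: 0, 1, 2, 4.
Check F ¬q at each: 0→ok, 1→ok, 2→ok, 4→ok.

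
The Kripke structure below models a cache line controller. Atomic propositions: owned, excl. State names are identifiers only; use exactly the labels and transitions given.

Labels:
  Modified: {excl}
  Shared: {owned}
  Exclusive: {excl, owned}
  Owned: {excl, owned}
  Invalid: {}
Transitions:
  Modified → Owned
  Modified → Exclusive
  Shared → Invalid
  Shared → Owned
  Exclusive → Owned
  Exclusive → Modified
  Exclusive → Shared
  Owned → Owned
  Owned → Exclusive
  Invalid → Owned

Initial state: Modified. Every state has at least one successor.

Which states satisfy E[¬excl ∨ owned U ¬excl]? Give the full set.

States satisfying ¬excl ∨ owned: {Shared, Exclusive, Owned, Invalid}.
States satisfying ¬excl: {Shared, Invalid}.
States satisfying E[¬excl ∨ owned U ¬excl]: {Shared, Exclusive, Owned, Invalid}.

{Shared, Exclusive, Owned, Invalid}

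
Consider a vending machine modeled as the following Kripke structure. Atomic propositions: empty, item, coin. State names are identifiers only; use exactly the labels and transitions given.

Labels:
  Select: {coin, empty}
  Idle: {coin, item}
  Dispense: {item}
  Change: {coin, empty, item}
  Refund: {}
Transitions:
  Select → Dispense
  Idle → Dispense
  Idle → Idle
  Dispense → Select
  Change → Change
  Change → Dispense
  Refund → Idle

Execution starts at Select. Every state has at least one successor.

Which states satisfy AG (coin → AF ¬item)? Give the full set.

{Select, Dispense}

States satisfying coin → AF ¬item: {Select, Dispense, Refund}.
States satisfying AG (coin → AF ¬item): {Select, Dispense}.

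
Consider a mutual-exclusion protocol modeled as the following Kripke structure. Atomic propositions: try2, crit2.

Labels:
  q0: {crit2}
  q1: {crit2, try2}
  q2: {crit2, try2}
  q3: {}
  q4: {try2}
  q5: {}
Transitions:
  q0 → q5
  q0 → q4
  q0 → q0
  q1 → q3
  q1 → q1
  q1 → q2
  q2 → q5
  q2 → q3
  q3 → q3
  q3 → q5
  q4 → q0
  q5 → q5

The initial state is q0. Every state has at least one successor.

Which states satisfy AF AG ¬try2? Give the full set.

States satisfying AG ¬try2: {q3, q5}.
States satisfying AF AG ¬try2: {q2, q3, q5}.

{q2, q3, q5}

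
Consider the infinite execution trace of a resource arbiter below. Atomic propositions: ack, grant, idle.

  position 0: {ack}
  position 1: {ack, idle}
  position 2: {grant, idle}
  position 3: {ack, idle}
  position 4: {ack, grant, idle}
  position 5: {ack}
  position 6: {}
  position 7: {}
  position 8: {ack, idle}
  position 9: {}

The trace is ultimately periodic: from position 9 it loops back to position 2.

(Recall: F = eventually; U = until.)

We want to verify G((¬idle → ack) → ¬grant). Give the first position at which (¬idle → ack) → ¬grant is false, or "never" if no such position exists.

2

Check (¬idle → ack) → ¬grant at each position in order: 0 ✓, 1 ✓.
At position 2 the labels are {grant, idle}, so (¬idle → ack) → ¬grant is false there. This is the first violation.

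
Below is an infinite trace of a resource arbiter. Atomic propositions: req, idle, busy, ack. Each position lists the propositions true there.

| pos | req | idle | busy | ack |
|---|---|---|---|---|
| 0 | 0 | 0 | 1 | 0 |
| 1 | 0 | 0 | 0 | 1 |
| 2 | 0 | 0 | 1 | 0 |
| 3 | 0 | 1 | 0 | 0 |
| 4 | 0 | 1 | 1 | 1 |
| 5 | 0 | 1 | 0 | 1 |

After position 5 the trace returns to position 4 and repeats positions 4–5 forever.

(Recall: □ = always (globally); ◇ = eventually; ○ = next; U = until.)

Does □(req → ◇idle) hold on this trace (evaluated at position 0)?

req → ◇idle holds at every position 0..5, and those are all positions ever visited, so □(req → ◇idle) holds.

Yes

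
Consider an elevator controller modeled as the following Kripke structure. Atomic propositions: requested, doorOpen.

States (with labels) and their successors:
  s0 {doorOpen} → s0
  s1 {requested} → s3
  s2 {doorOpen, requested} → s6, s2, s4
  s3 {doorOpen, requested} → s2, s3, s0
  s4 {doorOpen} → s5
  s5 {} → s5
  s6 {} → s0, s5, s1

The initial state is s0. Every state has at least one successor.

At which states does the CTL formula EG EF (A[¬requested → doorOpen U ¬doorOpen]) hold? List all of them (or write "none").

States satisfying EF (A[¬requested → doorOpen U ¬doorOpen]): {s1, s2, s3, s4, s5, s6}.
States satisfying EG EF (A[¬requested → doorOpen U ¬doorOpen]): {s1, s2, s3, s4, s5, s6}.

{s1, s2, s3, s4, s5, s6}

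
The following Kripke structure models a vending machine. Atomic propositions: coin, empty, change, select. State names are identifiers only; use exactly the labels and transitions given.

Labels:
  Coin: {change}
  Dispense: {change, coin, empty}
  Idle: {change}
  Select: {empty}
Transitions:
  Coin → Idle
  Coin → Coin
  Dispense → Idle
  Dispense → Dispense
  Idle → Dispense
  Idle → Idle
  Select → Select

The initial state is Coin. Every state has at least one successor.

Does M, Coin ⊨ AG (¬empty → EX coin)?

States satisfying ¬empty → EX coin: {Dispense, Idle, Select}.
States satisfying AG (¬empty → EX coin): {Dispense, Idle, Select}.
Coin is reachable from Coin and violates ¬empty → EX coin, so AG fails at Coin.
Coin ∉ Sat(AG (¬empty → EX coin)).

Does not hold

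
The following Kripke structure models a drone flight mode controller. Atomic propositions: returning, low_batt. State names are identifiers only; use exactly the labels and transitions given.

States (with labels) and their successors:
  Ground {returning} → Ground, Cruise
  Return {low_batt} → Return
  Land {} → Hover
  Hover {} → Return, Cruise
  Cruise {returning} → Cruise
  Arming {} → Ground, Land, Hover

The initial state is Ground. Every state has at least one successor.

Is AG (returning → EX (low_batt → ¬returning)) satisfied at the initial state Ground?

States satisfying returning → EX (low_batt → ¬returning): {Ground, Return, Land, Hover, Cruise, Arming}.
States satisfying AG (returning → EX (low_batt → ¬returning)): {Ground, Return, Land, Hover, Cruise, Arming}.
Every state reachable from Ground satisfies returning → EX (low_batt → ¬returning).
Ground ∈ Sat(AG (returning → EX (low_batt → ¬returning))).

Yes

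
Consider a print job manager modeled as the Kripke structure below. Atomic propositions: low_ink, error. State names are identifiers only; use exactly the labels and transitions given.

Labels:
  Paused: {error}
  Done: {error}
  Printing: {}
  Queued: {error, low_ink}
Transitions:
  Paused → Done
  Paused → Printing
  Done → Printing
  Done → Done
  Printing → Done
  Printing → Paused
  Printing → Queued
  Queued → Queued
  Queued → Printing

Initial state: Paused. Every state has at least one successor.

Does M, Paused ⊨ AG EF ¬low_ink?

States satisfying EF ¬low_ink: {Paused, Done, Printing, Queued}.
States satisfying AG EF ¬low_ink: {Paused, Done, Printing, Queued}.
Every state reachable from Paused satisfies EF ¬low_ink.
Paused ∈ Sat(AG EF ¬low_ink).

Satisfied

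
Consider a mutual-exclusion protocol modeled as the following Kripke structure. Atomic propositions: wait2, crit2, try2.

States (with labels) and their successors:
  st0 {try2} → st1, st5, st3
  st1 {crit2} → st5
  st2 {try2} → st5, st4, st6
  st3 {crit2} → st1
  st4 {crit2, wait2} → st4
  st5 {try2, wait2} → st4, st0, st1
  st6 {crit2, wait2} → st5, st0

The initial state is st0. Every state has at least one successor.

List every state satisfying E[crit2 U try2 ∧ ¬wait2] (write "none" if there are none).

States satisfying crit2: {st1, st3, st4, st6}.
States satisfying try2 ∧ ¬wait2: {st0, st2}.
States satisfying E[crit2 U try2 ∧ ¬wait2]: {st0, st2, st6}.

{st0, st2, st6}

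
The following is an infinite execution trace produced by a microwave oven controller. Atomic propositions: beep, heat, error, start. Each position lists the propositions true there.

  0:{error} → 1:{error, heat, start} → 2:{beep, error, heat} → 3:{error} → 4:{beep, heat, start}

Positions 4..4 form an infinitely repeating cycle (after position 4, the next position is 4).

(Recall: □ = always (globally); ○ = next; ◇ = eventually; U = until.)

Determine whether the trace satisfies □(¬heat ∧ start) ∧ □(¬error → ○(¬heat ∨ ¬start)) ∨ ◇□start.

□start holds at position 4, which is reachable from 0, so ◇□start holds.
At position 0: □(¬heat ∧ start) ∧ □(¬error → ○(¬heat ∨ ¬start)) is false; ◇□start is true; so □(¬heat ∧ start) ∧ □(¬error → ○(¬heat ∨ ¬start)) ∨ ◇□start is true.

Holds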